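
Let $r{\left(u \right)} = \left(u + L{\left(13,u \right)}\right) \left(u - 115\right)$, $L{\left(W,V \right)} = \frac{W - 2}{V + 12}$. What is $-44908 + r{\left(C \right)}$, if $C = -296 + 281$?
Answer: $- \frac{127444}{3} \approx -42481.0$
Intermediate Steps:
$L{\left(W,V \right)} = \frac{-2 + W}{12 + V}$
$C = -15$
$r{\left(u \right)} = \left(-115 + u\right) \left(u + \frac{11}{12 + u}\right)$ ($r{\left(u \right)} = \left(u + \frac{-2 + 13}{12 + u}\right) \left(u - 115\right) = \left(u + \frac{1}{12 + u} 11\right) \left(-115 + u\right) = \left(u + \frac{11}{12 + u}\right) \left(-115 + u\right) = \left(-115 + u\right) \left(u + \frac{11}{12 + u}\right)$)
$-44908 + r{\left(C \right)} = -44908 + \frac{-1265 + 11 \left(-15\right) - 15 \left(-115 - 15\right) \left(12 - 15\right)}{12 - 15} = -44908 + \frac{-1265 - 165 - \left(-1950\right) \left(-3\right)}{-3} = -44908 - \frac{-1265 - 165 - 5850}{3} = -44908 - - \frac{7280}{3} = -44908 + \frac{7280}{3} = - \frac{127444}{3}$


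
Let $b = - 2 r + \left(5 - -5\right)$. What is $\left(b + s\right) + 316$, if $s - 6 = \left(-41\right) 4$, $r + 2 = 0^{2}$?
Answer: $172$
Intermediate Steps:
$r = -2$ ($r = -2 + 0^{2} = -2 + 0 = -2$)
$b = 14$ ($b = \left(-2\right) \left(-2\right) + \left(5 - -5\right) = 4 + \left(5 + 5\right) = 4 + 10 = 14$)
$s = -158$ ($s = 6 - 164 = -158$)
$\left(b + s\right) + 316 = \left(14 - 158\right) + 316 = -144 + 316 = 172$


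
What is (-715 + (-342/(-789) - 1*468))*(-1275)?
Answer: 396544125/263 ≈ 1.5078e+6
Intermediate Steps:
(-715 + (-342/(-789) - 1*468))*(-1275) = (-715 + (-342*(-1/789) - 468))*(-1275) = (-715 + (114/263 - 468))*(-1275) = (-715 - 122970/263)*(-1275) = -311015/263*(-1275) = 396544125/263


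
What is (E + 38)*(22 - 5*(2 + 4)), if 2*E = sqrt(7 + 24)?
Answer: -304 - 4*sqrt(31) ≈ -326.27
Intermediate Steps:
E = sqrt(31)/2 (E = sqrt(7 + 24)/2 = sqrt(31)/2 ≈ 2.7839)
(E + 38)*(22 - 5*(2 + 4)) = (sqrt(31)/2 + 38)*(22 - 5*(2 + 4)) = (38 + sqrt(31)/2)*(22 - 5*6) = (38 + sqrt(31)/2)*(22 - 30) = (38 + sqrt(31)/2)*(-8) = -304 - 4*sqrt(31)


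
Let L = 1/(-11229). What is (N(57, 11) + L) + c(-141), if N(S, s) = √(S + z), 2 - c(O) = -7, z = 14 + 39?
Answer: 101060/11229 + √110 ≈ 19.488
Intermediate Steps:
z = 53
L = -1/11229 ≈ -8.9055e-5
c(O) = 9 (c(O) = 2 - 1*(-7) = 2 + 7 = 9)
N(S, s) = √(53 + S) (N(S, s) = √(S + 53) = √(53 + S))
(N(57, 11) + L) + c(-141) = (√(53 + 57) - 1/11229) + 9 = (√110 - 1/11229) + 9 = (-1/11229 + √110) + 9 = 101060/11229 + √110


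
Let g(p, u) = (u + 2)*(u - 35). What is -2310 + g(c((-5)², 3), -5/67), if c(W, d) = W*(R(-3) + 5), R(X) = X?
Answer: -10672740/4489 ≈ -2377.5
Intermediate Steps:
c(W, d) = 2*W (c(W, d) = W*(-3 + 5) = W*2 = 2*W)
g(p, u) = (-35 + u)*(2 + u) (g(p, u) = (2 + u)*(-35 + u) = (-35 + u)*(2 + u))
-2310 + g(c((-5)², 3), -5/67) = -2310 + (-70 + (-5/67)² - (-165)/67) = -2310 + (-70 + (-5*1/67)² - (-165)/67) = -2310 + (-70 + (-5/67)² - 33*(-5/67)) = -2310 + (-70 + 25/4489 + 165/67) = -2310 - 303150/4489 = -10672740/4489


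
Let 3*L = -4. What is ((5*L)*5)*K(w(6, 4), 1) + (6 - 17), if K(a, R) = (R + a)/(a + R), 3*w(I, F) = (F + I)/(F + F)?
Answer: -133/3 ≈ -44.333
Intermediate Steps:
L = -4/3 (L = (⅓)*(-4) = -4/3 ≈ -1.3333)
w(I, F) = (F + I)/(6*F) (w(I, F) = ((F + I)/(F + F))/3 = ((F + I)/((2*F)))/3 = ((F + I)*(1/(2*F)))/3 = ((F + I)/(2*F))/3 = (F + I)/(6*F))
K(a, R) = 1 (K(a, R) = (R + a)/(R + a) = 1)
((5*L)*5)*K(w(6, 4), 1) + (6 - 17) = ((5*(-4/3))*5)*1 + (6 - 17) = -20/3*5*1 - 11 = -100/3*1 - 11 = -100/3 - 11 = -133/3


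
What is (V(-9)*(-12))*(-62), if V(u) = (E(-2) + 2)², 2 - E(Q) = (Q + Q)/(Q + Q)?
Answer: 6696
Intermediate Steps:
E(Q) = 1 (E(Q) = 2 - (Q + Q)/(Q + Q) = 2 - 2*Q/(2*Q) = 2 - 2*Q*1/(2*Q) = 2 - 1*1 = 2 - 1 = 1)
V(u) = 9 (V(u) = (1 + 2)² = 3² = 9)
(V(-9)*(-12))*(-62) = (9*(-12))*(-62) = -108*(-62) = 6696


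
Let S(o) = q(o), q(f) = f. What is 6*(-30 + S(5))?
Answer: -150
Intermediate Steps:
S(o) = o
6*(-30 + S(5)) = 6*(-30 + 5) = 6*(-25) = -150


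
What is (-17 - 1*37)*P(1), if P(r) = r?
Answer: -54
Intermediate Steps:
(-17 - 1*37)*P(1) = (-17 - 1*37)*1 = (-17 - 37)*1 = -54*1 = -54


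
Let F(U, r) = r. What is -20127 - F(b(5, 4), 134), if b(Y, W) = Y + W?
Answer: -20261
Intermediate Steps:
b(Y, W) = W + Y
-20127 - F(b(5, 4), 134) = -20127 - 1*134 = -20127 - 134 = -20261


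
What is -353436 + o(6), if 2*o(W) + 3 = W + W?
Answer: -706863/2 ≈ -3.5343e+5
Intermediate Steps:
o(W) = -3/2 + W (o(W) = -3/2 + (W + W)/2 = -3/2 + (2*W)/2 = -3/2 + W)
-353436 + o(6) = -353436 + (-3/2 + 6) = -353436 + 9/2 = -706863/2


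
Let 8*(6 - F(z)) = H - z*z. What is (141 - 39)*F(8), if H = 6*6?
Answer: 969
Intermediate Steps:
H = 36
F(z) = 3/2 + z²/8 (F(z) = 6 - (36 - z*z)/8 = 6 - (36 - z²)/8 = 6 + (-9/2 + z²/8) = 3/2 + z²/8)
(141 - 39)*F(8) = (141 - 39)*(3/2 + (⅛)*8²) = 102*(3/2 + (⅛)*64) = 102*(3/2 + 8) = 102*(19/2) = 969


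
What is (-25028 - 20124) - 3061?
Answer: -48213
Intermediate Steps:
(-25028 - 20124) - 3061 = -45152 - 3061 = -48213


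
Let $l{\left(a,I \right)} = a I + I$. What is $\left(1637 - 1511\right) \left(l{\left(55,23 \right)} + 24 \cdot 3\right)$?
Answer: $171360$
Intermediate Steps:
$l{\left(a,I \right)} = I + I a$ ($l{\left(a,I \right)} = I a + I = I + I a$)
$\left(1637 - 1511\right) \left(l{\left(55,23 \right)} + 24 \cdot 3\right) = \left(1637 - 1511\right) \left(23 \left(1 + 55\right) + 24 \cdot 3\right) = 126 \left(23 \cdot 56 + 72\right) = 126 \left(1288 + 72\right) = 126 \cdot 1360 = 171360$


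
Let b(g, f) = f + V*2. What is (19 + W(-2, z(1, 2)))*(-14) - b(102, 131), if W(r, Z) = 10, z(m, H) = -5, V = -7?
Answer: -523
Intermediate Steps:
b(g, f) = -14 + f (b(g, f) = f - 7*2 = f - 14 = -14 + f)
(19 + W(-2, z(1, 2)))*(-14) - b(102, 131) = (19 + 10)*(-14) - (-14 + 131) = 29*(-14) - 1*117 = -406 - 117 = -523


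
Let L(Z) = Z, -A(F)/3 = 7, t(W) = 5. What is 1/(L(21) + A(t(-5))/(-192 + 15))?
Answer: 59/1246 ≈ 0.047352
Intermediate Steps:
A(F) = -21 (A(F) = -3*7 = -21)
1/(L(21) + A(t(-5))/(-192 + 15)) = 1/(21 - 21/(-192 + 15)) = 1/(21 - 21/(-177)) = 1/(21 - 21*(-1/177)) = 1/(21 + 7/59) = 1/(1246/59) = 59/1246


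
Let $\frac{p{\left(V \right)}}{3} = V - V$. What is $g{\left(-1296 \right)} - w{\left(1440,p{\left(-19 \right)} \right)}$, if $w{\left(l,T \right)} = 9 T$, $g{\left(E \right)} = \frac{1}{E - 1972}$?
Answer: $- \frac{1}{3268} \approx -0.000306$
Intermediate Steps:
$p{\left(V \right)} = 0$ ($p{\left(V \right)} = 3 \left(V - V\right) = 3 \cdot 0 = 0$)
$g{\left(E \right)} = \frac{1}{-1972 + E}$
$g{\left(-1296 \right)} - w{\left(1440,p{\left(-19 \right)} \right)} = \frac{1}{-1972 - 1296} - 9 \cdot 0 = \frac{1}{-3268} - 0 = - \frac{1}{3268} + 0 = - \frac{1}{3268}$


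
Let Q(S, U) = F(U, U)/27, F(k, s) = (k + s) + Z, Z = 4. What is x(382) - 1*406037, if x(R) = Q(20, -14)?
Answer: -3654341/9 ≈ -4.0604e+5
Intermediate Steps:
F(k, s) = 4 + k + s (F(k, s) = (k + s) + 4 = 4 + k + s)
Q(S, U) = 4/27 + 2*U/27 (Q(S, U) = (4 + U + U)/27 = (4 + 2*U)*(1/27) = 4/27 + 2*U/27)
x(R) = -8/9 (x(R) = 4/27 + (2/27)*(-14) = 4/27 - 28/27 = -8/9)
x(382) - 1*406037 = -8/9 - 1*406037 = -8/9 - 406037 = -3654341/9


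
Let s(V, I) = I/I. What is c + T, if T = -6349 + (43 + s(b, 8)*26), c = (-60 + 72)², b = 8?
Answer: -6136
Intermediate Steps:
s(V, I) = 1
c = 144 (c = 12² = 144)
T = -6280 (T = -6349 + (43 + 1*26) = -6349 + (43 + 26) = -6349 + 69 = -6280)
c + T = 144 - 6280 = -6136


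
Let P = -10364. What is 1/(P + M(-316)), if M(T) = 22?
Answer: -1/10342 ≈ -9.6693e-5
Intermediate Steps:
1/(P + M(-316)) = 1/(-10364 + 22) = 1/(-10342) = -1/10342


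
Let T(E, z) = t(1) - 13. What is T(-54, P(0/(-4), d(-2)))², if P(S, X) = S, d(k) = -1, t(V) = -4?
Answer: 289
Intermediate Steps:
T(E, z) = -17 (T(E, z) = -4 - 13 = -17)
T(-54, P(0/(-4), d(-2)))² = (-17)² = 289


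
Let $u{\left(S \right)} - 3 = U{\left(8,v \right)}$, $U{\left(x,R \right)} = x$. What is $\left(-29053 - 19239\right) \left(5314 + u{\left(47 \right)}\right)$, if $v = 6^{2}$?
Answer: $-257154900$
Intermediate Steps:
$v = 36$
$u{\left(S \right)} = 11$ ($u{\left(S \right)} = 3 + 8 = 11$)
$\left(-29053 - 19239\right) \left(5314 + u{\left(47 \right)}\right) = \left(-29053 - 19239\right) \left(5314 + 11\right) = \left(-48292\right) 5325 = -257154900$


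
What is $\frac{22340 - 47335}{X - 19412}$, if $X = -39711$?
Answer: $\frac{24995}{59123} \approx 0.42276$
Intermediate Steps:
$\frac{22340 - 47335}{X - 19412} = \frac{22340 - 47335}{-39711 - 19412} = - \frac{24995}{-59123} = \left(-24995\right) \left(- \frac{1}{59123}\right) = \frac{24995}{59123}$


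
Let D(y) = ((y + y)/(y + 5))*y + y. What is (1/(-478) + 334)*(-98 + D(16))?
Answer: -32196285/1673 ≈ -19245.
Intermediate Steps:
D(y) = y + 2*y²/(5 + y) (D(y) = ((2*y)/(5 + y))*y + y = (2*y/(5 + y))*y + y = 2*y²/(5 + y) + y = y + 2*y²/(5 + y))
(1/(-478) + 334)*(-98 + D(16)) = (1/(-478) + 334)*(-98 + 16*(5 + 3*16)/(5 + 16)) = (-1/478 + 334)*(-98 + 16*(5 + 48)/21) = 159651*(-98 + 16*(1/21)*53)/478 = 159651*(-98 + 848/21)/478 = (159651/478)*(-1210/21) = -32196285/1673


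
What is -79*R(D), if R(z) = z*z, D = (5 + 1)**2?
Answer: -102384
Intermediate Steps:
D = 36 (D = 6**2 = 36)
R(z) = z**2
-79*R(D) = -79*36**2 = -79*1296 = -102384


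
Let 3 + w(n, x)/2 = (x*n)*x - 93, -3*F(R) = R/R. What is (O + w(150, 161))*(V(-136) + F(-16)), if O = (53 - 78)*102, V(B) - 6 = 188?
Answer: 1505479066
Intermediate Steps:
V(B) = 194 (V(B) = 6 + 188 = 194)
F(R) = -⅓ (F(R) = -R/(3*R) = -⅓*1 = -⅓)
O = -2550 (O = -25*102 = -2550)
w(n, x) = -192 + 2*n*x² (w(n, x) = -6 + 2*((x*n)*x - 93) = -6 + 2*((n*x)*x - 93) = -6 + 2*(n*x² - 93) = -6 + 2*(-93 + n*x²) = -6 + (-186 + 2*n*x²) = -192 + 2*n*x²)
(O + w(150, 161))*(V(-136) + F(-16)) = (-2550 + (-192 + 2*150*161²))*(194 - ⅓) = (-2550 + (-192 + 2*150*25921))*(581/3) = (-2550 + (-192 + 7776300))*(581/3) = (-2550 + 7776108)*(581/3) = 7773558*(581/3) = 1505479066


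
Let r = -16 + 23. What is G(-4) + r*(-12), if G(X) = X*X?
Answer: -68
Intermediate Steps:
r = 7
G(X) = X²
G(-4) + r*(-12) = (-4)² + 7*(-12) = 16 - 84 = -68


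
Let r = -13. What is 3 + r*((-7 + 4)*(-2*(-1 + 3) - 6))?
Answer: -387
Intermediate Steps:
3 + r*((-7 + 4)*(-2*(-1 + 3) - 6)) = 3 - 13*(-7 + 4)*(-2*(-1 + 3) - 6) = 3 - (-39)*(-2*2 - 6) = 3 - (-39)*(-4 - 6) = 3 - (-39)*(-10) = 3 - 13*30 = 3 - 390 = -387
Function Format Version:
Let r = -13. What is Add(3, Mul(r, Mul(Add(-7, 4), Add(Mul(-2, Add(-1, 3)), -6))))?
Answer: -387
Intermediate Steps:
Add(3, Mul(r, Mul(Add(-7, 4), Add(Mul(-2, Add(-1, 3)), -6)))) = Add(3, Mul(-13, Mul(Add(-7, 4), Add(Mul(-2, Add(-1, 3)), -6)))) = Add(3, Mul(-13, Mul(-3, Add(Mul(-2, 2), -6)))) = Add(3, Mul(-13, Mul(-3, Add(-4, -6)))) = Add(3, Mul(-13, Mul(-3, -10))) = Add(3, Mul(-13, 30)) = Add(3, -390) = -387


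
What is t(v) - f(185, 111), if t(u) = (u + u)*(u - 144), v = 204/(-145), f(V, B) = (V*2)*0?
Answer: 8602272/21025 ≈ 409.15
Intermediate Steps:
f(V, B) = 0 (f(V, B) = (2*V)*0 = 0)
v = -204/145 (v = 204*(-1/145) = -204/145 ≈ -1.4069)
t(u) = 2*u*(-144 + u) (t(u) = (2*u)*(-144 + u) = 2*u*(-144 + u))
t(v) - f(185, 111) = 2*(-204/145)*(-144 - 204/145) - 1*0 = 2*(-204/145)*(-21084/145) + 0 = 8602272/21025 + 0 = 8602272/21025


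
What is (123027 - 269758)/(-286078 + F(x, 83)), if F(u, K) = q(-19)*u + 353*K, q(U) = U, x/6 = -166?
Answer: 146731/237855 ≈ 0.61689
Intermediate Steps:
x = -996 (x = 6*(-166) = -996)
F(u, K) = -19*u + 353*K
(123027 - 269758)/(-286078 + F(x, 83)) = (123027 - 269758)/(-286078 + (-19*(-996) + 353*83)) = -146731/(-286078 + (18924 + 29299)) = -146731/(-286078 + 48223) = -146731/(-237855) = -146731*(-1/237855) = 146731/237855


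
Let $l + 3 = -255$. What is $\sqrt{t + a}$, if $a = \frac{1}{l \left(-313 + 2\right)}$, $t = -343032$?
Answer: $\frac{i \sqrt{2208486889184370}}{80238} \approx 585.69 i$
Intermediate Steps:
$l = -258$ ($l = -3 - 255 = -258$)
$a = \frac{1}{80238}$ ($a = \frac{1}{\left(-258\right) \left(-313 + 2\right)} = \frac{1}{\left(-258\right) \left(-311\right)} = \frac{1}{80238} \approx 1.2463 \cdot 10^{-5}$)
$\sqrt{t + a} = \sqrt{-343032 + \frac{1}{80238}} = \sqrt{- \frac{27524201615}{80238}} = \frac{i \sqrt{2208486889184370}}{80238}$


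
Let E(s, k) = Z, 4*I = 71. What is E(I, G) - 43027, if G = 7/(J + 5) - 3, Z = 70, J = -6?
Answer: -42957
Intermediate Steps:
I = 71/4 (I = (¼)*71 = 71/4 ≈ 17.750)
G = -10 (G = 7/(-6 + 5) - 3 = 7/(-1) - 3 = 7*(-1) - 3 = -7 - 3 = -10)
E(s, k) = 70
E(I, G) - 43027 = 70 - 43027 = -42957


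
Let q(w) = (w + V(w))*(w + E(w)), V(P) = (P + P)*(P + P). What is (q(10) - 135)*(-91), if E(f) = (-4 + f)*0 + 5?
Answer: -547365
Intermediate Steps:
E(f) = 5 (E(f) = 0 + 5 = 5)
V(P) = 4*P**2 (V(P) = (2*P)*(2*P) = 4*P**2)
q(w) = (5 + w)*(w + 4*w**2) (q(w) = (w + 4*w**2)*(w + 5) = (w + 4*w**2)*(5 + w) = (5 + w)*(w + 4*w**2))
(q(10) - 135)*(-91) = (10*(5 + 4*10**2 + 21*10) - 135)*(-91) = (10*(5 + 4*100 + 210) - 135)*(-91) = (10*(5 + 400 + 210) - 135)*(-91) = (10*615 - 135)*(-91) = (6150 - 135)*(-91) = 6015*(-91) = -547365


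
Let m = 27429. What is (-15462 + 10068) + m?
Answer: 22035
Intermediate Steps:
(-15462 + 10068) + m = (-15462 + 10068) + 27429 = -5394 + 27429 = 22035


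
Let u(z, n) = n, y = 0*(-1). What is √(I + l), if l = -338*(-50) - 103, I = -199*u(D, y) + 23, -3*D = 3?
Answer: 58*√5 ≈ 129.69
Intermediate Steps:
y = 0
D = -1 (D = -⅓*3 = -1)
I = 23 (I = -199*0 + 23 = 0 + 23 = 23)
l = 16797 (l = 16900 - 103 = 16797)
√(I + l) = √(23 + 16797) = √16820 = 58*√5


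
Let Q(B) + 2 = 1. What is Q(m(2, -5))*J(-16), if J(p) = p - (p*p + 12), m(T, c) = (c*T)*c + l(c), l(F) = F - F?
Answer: 284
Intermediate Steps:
l(F) = 0
m(T, c) = T*c² (m(T, c) = (c*T)*c + 0 = (T*c)*c + 0 = T*c² + 0 = T*c²)
Q(B) = -1 (Q(B) = -2 + 1 = -1)
J(p) = -12 + p - p² (J(p) = p - (p² + 12) = p - (12 + p²) = p + (-12 - p²) = -12 + p - p²)
Q(m(2, -5))*J(-16) = -(-12 - 16 - 1*(-16)²) = -(-12 - 16 - 1*256) = -(-12 - 16 - 256) = -1*(-284) = 284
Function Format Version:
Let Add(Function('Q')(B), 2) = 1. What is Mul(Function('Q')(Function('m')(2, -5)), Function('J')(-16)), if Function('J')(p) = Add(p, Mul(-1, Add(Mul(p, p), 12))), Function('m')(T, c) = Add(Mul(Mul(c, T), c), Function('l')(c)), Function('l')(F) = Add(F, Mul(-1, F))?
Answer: 284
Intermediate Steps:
Function('l')(F) = 0
Function('m')(T, c) = Mul(T, Pow(c, 2)) (Function('m')(T, c) = Add(Mul(Mul(c, T), c), 0) = Add(Mul(Mul(T, c), c), 0) = Add(Mul(T, Pow(c, 2)), 0) = Mul(T, Pow(c, 2)))
Function('Q')(B) = -1 (Function('Q')(B) = Add(-2, 1) = -1)
Function('J')(p) = Add(-12, p, Mul(-1, Pow(p, 2))) (Function('J')(p) = Add(p, Mul(-1, Add(Pow(p, 2), 12))) = Add(p, Mul(-1, Add(12, Pow(p, 2)))) = Add(p, Add(-12, Mul(-1, Pow(p, 2)))) = Add(-12, p, Mul(-1, Pow(p, 2))))
Mul(Function('Q')(Function('m')(2, -5)), Function('J')(-16)) = Mul(-1, Add(-12, -16, Mul(-1, Pow(-16, 2)))) = Mul(-1, Add(-12, -16, Mul(-1, 256))) = Mul(-1, Add(-12, -16, -256)) = Mul(-1, -284) = 284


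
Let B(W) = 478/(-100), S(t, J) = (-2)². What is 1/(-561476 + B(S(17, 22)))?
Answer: -50/28074039 ≈ -1.7810e-6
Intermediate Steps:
S(t, J) = 4
B(W) = -239/50 (B(W) = 478*(-1/100) = -239/50)
1/(-561476 + B(S(17, 22))) = 1/(-561476 - 239/50) = 1/(-28074039/50) = -50/28074039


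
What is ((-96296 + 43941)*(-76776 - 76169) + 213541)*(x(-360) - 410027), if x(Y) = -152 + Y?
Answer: -3287452219379624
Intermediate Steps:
((-96296 + 43941)*(-76776 - 76169) + 213541)*(x(-360) - 410027) = ((-96296 + 43941)*(-76776 - 76169) + 213541)*((-152 - 360) - 410027) = (-52355*(-152945) + 213541)*(-512 - 410027) = (8007435475 + 213541)*(-410539) = 8007649016*(-410539) = -3287452219379624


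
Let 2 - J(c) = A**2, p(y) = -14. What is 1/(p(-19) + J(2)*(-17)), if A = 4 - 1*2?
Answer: 1/20 ≈ 0.050000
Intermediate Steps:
A = 2 (A = 4 - 2 = 2)
J(c) = -2 (J(c) = 2 - 1*2**2 = 2 - 1*4 = 2 - 4 = -2)
1/(p(-19) + J(2)*(-17)) = 1/(-14 - 2*(-17)) = 1/(-14 + 34) = 1/20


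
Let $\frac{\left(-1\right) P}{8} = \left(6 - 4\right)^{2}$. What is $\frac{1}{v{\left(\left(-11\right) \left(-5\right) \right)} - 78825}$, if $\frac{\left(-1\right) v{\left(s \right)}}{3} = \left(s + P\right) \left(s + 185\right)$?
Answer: $- \frac{1}{95385} \approx -1.0484 \cdot 10^{-5}$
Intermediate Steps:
$P = -32$ ($P = - 8 \left(6 - 4\right)^{2} = - 8 \cdot 2^{2} = \left(-8\right) 4 = -32$)
$v{\left(s \right)} = - 3 \left(-32 + s\right) \left(185 + s\right)$ ($v{\left(s \right)} = - 3 \left(s - 32\right) \left(s + 185\right) = - 3 \left(-32 + s\right) \left(185 + s\right)$)
$\frac{1}{v{\left(\left(-11\right) \left(-5\right) \right)} - 78825} = \frac{1}{\left(17760 - 459 \left(\left(-11\right) \left(-5\right)\right) - 3 \left(\left(-11\right) \left(-5\right)\right)^{2}\right) - 78825} = \frac{1}{\left(17760 - 25245 - 3 \cdot 55^{2}\right) - 78825} = \frac{1}{\left(17760 - 25245 - 9075\right) - 78825} = \frac{1}{-16560 - 78825} = \frac{1}{-95385} = - \frac{1}{95385}$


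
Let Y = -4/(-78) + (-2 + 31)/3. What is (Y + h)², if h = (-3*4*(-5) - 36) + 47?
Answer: 9909904/1521 ≈ 6515.4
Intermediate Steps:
Y = 379/39 (Y = -4*(-1/78) + 29*(⅓) = 2/39 + 29/3 = 379/39 ≈ 9.7179)
h = 71 (h = (-12*(-5) - 36) + 47 = (60 - 36) + 47 = 24 + 47 = 71)
(Y + h)² = (379/39 + 71)² = (3148/39)² = 9909904/1521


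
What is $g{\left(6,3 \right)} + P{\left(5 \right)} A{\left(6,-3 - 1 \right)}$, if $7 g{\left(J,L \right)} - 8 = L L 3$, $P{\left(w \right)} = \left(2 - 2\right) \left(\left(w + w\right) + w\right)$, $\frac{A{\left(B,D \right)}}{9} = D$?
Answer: $5$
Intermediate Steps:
$A{\left(B,D \right)} = 9 D$
$P{\left(w \right)} = 0$ ($P{\left(w \right)} = 0 \left(2 w + w\right) = 0 \cdot 3 w = 0$)
$g{\left(J,L \right)} = \frac{8}{7} + \frac{3 L^{2}}{7}$ ($g{\left(J,L \right)} = \frac{8}{7} + \frac{L L 3}{7} = \frac{8}{7} + \frac{L^{2} \cdot 3}{7} = \frac{8}{7} + \frac{3 L^{2}}{7}$)
$g{\left(6,3 \right)} + P{\left(5 \right)} A{\left(6,-3 - 1 \right)} = \left(\frac{8}{7} + \frac{3 \cdot 3^{2}}{7}\right) + 0 \cdot 9 \left(-3 - 1\right) = \left(\frac{8}{7} + \frac{3}{7} \cdot 9\right) + 0 \cdot 9 \left(-3 - 1\right) = \left(\frac{8}{7} + \frac{27}{7}\right) + 0 \cdot 9 \left(-4\right) = 5 + 0 \left(-36\right) = 5 + 0 = 5$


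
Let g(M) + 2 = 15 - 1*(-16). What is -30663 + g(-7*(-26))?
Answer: -30634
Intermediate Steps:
g(M) = 29 (g(M) = -2 + (15 - 1*(-16)) = -2 + (15 + 16) = -2 + 31 = 29)
-30663 + g(-7*(-26)) = -30663 + 29 = -30634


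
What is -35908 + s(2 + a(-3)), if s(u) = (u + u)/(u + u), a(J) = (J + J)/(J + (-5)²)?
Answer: -35907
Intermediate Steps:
a(J) = 2*J/(25 + J) (a(J) = (2*J)/(J + 25) = (2*J)/(25 + J) = 2*J/(25 + J))
s(u) = 1 (s(u) = (2*u)/((2*u)) = (2*u)*(1/(2*u)) = 1)
-35908 + s(2 + a(-3)) = -35908 + 1 = -35907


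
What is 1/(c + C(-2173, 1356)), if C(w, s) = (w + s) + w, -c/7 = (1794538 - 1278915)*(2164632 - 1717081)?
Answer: -1/1615373127901 ≈ -6.1905e-13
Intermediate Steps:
c = -1615373124911 (c = -7*(1794538 - 1278915)*(2164632 - 1717081) = -3609361*447551 = -7*230767589273 = -1615373124911)
C(w, s) = s + 2*w (C(w, s) = (s + w) + w = s + 2*w)
1/(c + C(-2173, 1356)) = 1/(-1615373124911 + (1356 + 2*(-2173))) = 1/(-1615373124911 + (1356 - 4346)) = 1/(-1615373124911 - 2990) = 1/(-1615373127901) = -1/1615373127901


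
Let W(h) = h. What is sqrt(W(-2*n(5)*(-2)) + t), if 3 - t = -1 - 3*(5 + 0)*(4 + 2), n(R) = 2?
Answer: sqrt(102) ≈ 10.100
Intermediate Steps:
t = 94 (t = 3 - (-1 - 3*(5 + 0)*(4 + 2)) = 3 - (-1 - 15*6) = 3 - (-1 - 3*30) = 3 - (-1 - 90) = 3 - 1*(-91) = 3 + 91 = 94)
sqrt(W(-2*n(5)*(-2)) + t) = sqrt(-2*2*(-2) + 94) = sqrt(-4*(-2) + 94) = sqrt(8 + 94) = sqrt(102)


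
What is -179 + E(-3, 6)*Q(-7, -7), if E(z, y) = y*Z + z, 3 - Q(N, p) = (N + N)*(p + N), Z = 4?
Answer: -4232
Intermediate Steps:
Q(N, p) = 3 - 2*N*(N + p) (Q(N, p) = 3 - (N + N)*(p + N) = 3 - 2*N*(N + p))
E(z, y) = z + 4*y (E(z, y) = y*4 + z = 4*y + z = z + 4*y)
-179 + E(-3, 6)*Q(-7, -7) = -179 + (-3 + 4*6)*(3 - 2*(-7)² - 2*(-7)*(-7)) = -179 + (-3 + 24)*(3 - 2*49 - 98) = -179 + 21*(3 - 98 - 98) = -179 + 21*(-193) = -179 - 4053 = -4232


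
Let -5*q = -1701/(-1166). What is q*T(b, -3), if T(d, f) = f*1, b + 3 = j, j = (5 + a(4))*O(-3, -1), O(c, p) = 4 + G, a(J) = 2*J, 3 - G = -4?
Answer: 5103/5830 ≈ 0.87530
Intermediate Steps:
G = 7 (G = 3 - 1*(-4) = 3 + 4 = 7)
O(c, p) = 11 (O(c, p) = 4 + 7 = 11)
q = -1701/5830 (q = -(-1701)/(5*(-1166)) = -(-1701)*(-1)/(5*1166) = -⅕*1701/1166 = -1701/5830 ≈ -0.29177)
j = 143 (j = (5 + 2*4)*11 = (5 + 8)*11 = 13*11 = 143)
b = 140 (b = -3 + 143 = 140)
T(d, f) = f
q*T(b, -3) = -1701/5830*(-3) = 5103/5830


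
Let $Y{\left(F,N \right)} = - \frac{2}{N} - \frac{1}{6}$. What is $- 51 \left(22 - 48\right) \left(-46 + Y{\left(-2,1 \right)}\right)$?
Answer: $-63869$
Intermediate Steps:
$Y{\left(F,N \right)} = - \frac{1}{6} - \frac{2}{N}$ ($Y{\left(F,N \right)} = - \frac{2}{N} - \frac{1}{6} = - \frac{1}{6} - \frac{2}{N}$)
$- 51 \left(22 - 48\right) \left(-46 + Y{\left(-2,1 \right)}\right) = - 51 \left(22 - 48\right) \left(-46 + \frac{-12 - 1}{6 \cdot 1}\right) = \left(-51\right) \left(-26\right) \left(-46 + \frac{1}{6} \cdot 1 \left(-12 - 1\right)\right) = 1326 \left(-46 + \frac{1}{6} \cdot 1 \left(-13\right)\right) = 1326 \left(-46 - \frac{13}{6}\right) = 1326 \left(- \frac{289}{6}\right) = -63869$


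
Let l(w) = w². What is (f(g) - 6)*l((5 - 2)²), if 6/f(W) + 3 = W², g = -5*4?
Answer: -192456/397 ≈ -484.78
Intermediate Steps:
g = -20
f(W) = 6/(-3 + W²)
(f(g) - 6)*l((5 - 2)²) = (6/(-3 + (-20)²) - 6)*((5 - 2)²)² = (6/(-3 + 400) - 6)*(3²)² = (6/397 - 6)*9² = (6*(1/397) - 6)*81 = (6/397 - 6)*81 = -2376/397*81 = -192456/397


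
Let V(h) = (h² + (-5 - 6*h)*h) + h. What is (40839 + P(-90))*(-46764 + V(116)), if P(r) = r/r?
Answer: -4676506720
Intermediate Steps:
V(h) = h + h² + h*(-5 - 6*h) (V(h) = (h² + h*(-5 - 6*h)) + h = h + h² + h*(-5 - 6*h))
P(r) = 1
(40839 + P(-90))*(-46764 + V(116)) = (40839 + 1)*(-46764 - 1*116*(4 + 5*116)) = 40840*(-46764 - 1*116*(4 + 580)) = 40840*(-46764 - 1*116*584) = 40840*(-46764 - 67744) = 40840*(-114508) = -4676506720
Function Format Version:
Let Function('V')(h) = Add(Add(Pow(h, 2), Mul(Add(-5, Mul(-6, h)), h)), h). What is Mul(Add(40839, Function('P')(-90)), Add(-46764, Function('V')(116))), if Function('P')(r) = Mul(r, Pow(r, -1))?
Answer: -4676506720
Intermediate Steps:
Function('V')(h) = Add(h, Pow(h, 2), Mul(h, Add(-5, Mul(-6, h)))) (Function('V')(h) = Add(Add(Pow(h, 2), Mul(h, Add(-5, Mul(-6, h)))), h) = Add(h, Pow(h, 2), Mul(h, Add(-5, Mul(-6, h)))))
Function('P')(r) = 1
Mul(Add(40839, Function('P')(-90)), Add(-46764, Function('V')(116))) = Mul(Add(40839, 1), Add(-46764, Mul(-1, 116, Add(4, Mul(5, 116))))) = Mul(40840, Add(-46764, Mul(-1, 116, Add(4, 580)))) = Mul(40840, Add(-46764, Mul(-1, 116, 584))) = Mul(40840, Add(-46764, -67744)) = Mul(40840, -114508) = -4676506720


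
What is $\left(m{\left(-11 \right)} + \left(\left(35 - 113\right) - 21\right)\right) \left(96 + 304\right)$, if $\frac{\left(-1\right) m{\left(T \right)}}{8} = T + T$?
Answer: $30800$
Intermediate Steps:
$m{\left(T \right)} = - 16 T$ ($m{\left(T \right)} = - 8 \left(T + T\right) = - 8 \cdot 2 T = - 16 T$)
$\left(m{\left(-11 \right)} + \left(\left(35 - 113\right) - 21\right)\right) \left(96 + 304\right) = \left(\left(-16\right) \left(-11\right) + \left(\left(35 - 113\right) - 21\right)\right) \left(96 + 304\right) = \left(176 - 99\right) 400 = 77 \cdot 400 = 30800$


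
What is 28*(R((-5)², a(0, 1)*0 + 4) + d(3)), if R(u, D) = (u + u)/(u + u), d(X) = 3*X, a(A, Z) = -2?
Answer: 280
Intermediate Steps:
R(u, D) = 1 (R(u, D) = (2*u)/((2*u)) = (2*u)*(1/(2*u)) = 1)
28*(R((-5)², a(0, 1)*0 + 4) + d(3)) = 28*(1 + 3*3) = 28*(1 + 9) = 28*10 = 280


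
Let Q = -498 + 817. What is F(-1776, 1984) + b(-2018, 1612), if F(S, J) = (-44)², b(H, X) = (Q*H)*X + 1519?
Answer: -1037708649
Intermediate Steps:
Q = 319
b(H, X) = 1519 + 319*H*X (b(H, X) = (319*H)*X + 1519 = 319*H*X + 1519 = 1519 + 319*H*X)
F(S, J) = 1936
F(-1776, 1984) + b(-2018, 1612) = 1936 + (1519 + 319*(-2018)*1612) = 1936 + (1519 - 1037712104) = 1936 - 1037710585 = -1037708649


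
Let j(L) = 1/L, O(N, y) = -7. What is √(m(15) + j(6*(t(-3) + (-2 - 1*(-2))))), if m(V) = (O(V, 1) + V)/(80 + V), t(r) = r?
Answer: 7*√190/570 ≈ 0.16928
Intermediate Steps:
m(V) = (-7 + V)/(80 + V)
√(m(15) + j(6*(t(-3) + (-2 - 1*(-2))))) = √((-7 + 15)/(80 + 15) + 1/(6*(-3 + (-2 - 1*(-2))))) = √(8/95 + 1/(6*(-3 + (-2 + 2)))) = √((1/95)*8 + 1/(6*(-3 + 0))) = √(8/95 + 1/(6*(-3))) = √(8/95 + 1/(-18)) = √(8/95 - 1/18) = √(49/1710) = 7*√190/570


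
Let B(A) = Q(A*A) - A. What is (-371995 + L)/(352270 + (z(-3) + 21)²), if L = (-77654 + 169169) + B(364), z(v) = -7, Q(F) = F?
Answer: -74174/176233 ≈ -0.42089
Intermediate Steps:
B(A) = A² - A (B(A) = A*A - A = A² - A)
L = 223647 (L = (-77654 + 169169) + 364*(-1 + 364) = 91515 + 364*363 = 91515 + 132132 = 223647)
(-371995 + L)/(352270 + (z(-3) + 21)²) = (-371995 + 223647)/(352270 + (-7 + 21)²) = -148348/(352270 + 14²) = -148348/(352270 + 196) = -148348/352466 = -148348*1/352466 = -74174/176233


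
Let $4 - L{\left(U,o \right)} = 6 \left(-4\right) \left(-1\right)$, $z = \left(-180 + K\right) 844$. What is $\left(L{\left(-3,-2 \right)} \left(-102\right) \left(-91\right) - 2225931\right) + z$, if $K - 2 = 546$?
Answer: $-2100979$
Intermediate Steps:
$K = 548$ ($K = 2 + 546 = 548$)
$z = 310592$ ($z = \left(-180 + 548\right) 844 = 368 \cdot 844 = 310592$)
$L{\left(U,o \right)} = -20$ ($L{\left(U,o \right)} = 4 - 6 \left(-4\right) \left(-1\right) = 4 - \left(-24\right) \left(-1\right) = 4 - 24 = -20$)
$\left(L{\left(-3,-2 \right)} \left(-102\right) \left(-91\right) - 2225931\right) + z = \left(\left(-20\right) \left(-102\right) \left(-91\right) - 2225931\right) + 310592 = \left(2040 \left(-91\right) - 2225931\right) + 310592 = \left(-185640 - 2225931\right) + 310592 = -2411571 + 310592 = -2100979$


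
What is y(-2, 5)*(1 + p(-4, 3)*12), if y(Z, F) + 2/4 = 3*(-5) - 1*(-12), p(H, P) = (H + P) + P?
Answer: -175/2 ≈ -87.500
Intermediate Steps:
p(H, P) = H + 2*P
y(Z, F) = -7/2 (y(Z, F) = -½ + (3*(-5) - 1*(-12)) = -½ + (-15 + 12) = -½ - 3 = -7/2)
y(-2, 5)*(1 + p(-4, 3)*12) = -7*(1 + (-4 + 2*3)*12)/2 = -7*(1 + (-4 + 6)*12)/2 = -7*(1 + 2*12)/2 = -7*(1 + 24)/2 = -7/2*25 = -175/2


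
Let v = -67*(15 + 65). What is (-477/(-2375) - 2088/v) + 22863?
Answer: 7276337643/318250 ≈ 22864.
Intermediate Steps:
v = -5360 (v = -67*80 = -5360)
(-477/(-2375) - 2088/v) + 22863 = (-477/(-2375) - 2088/(-5360)) + 22863 = (-477*(-1/2375) - 2088*(-1/5360)) + 22863 = (477/2375 + 261/670) + 22863 = 187893/318250 + 22863 = 7276337643/318250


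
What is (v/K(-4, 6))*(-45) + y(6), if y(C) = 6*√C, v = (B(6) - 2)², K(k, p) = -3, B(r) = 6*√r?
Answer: 3300 - 354*√6 ≈ 2432.9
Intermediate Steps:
v = (-2 + 6*√6)² (v = (6*√6 - 2)² = (-2 + 6*√6)² ≈ 161.21)
(v/K(-4, 6))*(-45) + y(6) = ((220 - 24*√6)/(-3))*(-45) + 6*√6 = ((220 - 24*√6)*(-⅓))*(-45) + 6*√6 = (-220/3 + 8*√6)*(-45) + 6*√6 = (3300 - 360*√6) + 6*√6 = 3300 - 354*√6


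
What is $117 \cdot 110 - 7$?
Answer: $12863$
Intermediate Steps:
$117 \cdot 110 - 7 = 12870 - 7 = 12863$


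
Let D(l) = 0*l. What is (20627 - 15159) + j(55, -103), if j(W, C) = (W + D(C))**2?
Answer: 8493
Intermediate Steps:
D(l) = 0
j(W, C) = W**2 (j(W, C) = (W + 0)**2 = W**2)
(20627 - 15159) + j(55, -103) = (20627 - 15159) + 55**2 = 5468 + 3025 = 8493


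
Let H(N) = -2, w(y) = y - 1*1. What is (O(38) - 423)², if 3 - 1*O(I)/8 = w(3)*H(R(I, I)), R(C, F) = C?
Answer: 134689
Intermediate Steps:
w(y) = -1 + y (w(y) = y - 1 = -1 + y)
O(I) = 56 (O(I) = 24 - 8*(-1 + 3)*(-2) = 24 - 16*(-2) = 24 - 8*(-4) = 24 + 32 = 56)
(O(38) - 423)² = (56 - 423)² = (-367)² = 134689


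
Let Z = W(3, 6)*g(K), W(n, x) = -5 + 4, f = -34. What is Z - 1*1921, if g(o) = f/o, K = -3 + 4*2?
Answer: -9571/5 ≈ -1914.2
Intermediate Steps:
K = 5 (K = -3 + 8 = 5)
g(o) = -34/o
W(n, x) = -1
Z = 34/5 (Z = -(-34)/5 = -1*(-34/5) = 34/5 ≈ 6.8000)
Z - 1*1921 = 34/5 - 1*1921 = 34/5 - 1921 = -9571/5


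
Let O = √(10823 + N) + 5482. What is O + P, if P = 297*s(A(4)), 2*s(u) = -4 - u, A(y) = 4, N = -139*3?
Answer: 4294 + 11*√86 ≈ 4396.0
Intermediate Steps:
N = -417
s(u) = -2 - u/2 (s(u) = (-4 - u)/2 = -2 - u/2)
P = -1188 (P = 297*(-2 - ½*4) = 297*(-2 - 2) = 297*(-4) = -1188)
O = 5482 + 11*√86 (O = √(10823 - 417) + 5482 = √10406 + 5482 = 11*√86 + 5482 = 5482 + 11*√86 ≈ 5584.0)
O + P = (5482 + 11*√86) - 1188 = 4294 + 11*√86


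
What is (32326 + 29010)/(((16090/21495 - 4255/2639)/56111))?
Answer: -952327745785416/239023 ≈ -3.9843e+9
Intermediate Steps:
(32326 + 29010)/(((16090/21495 - 4255/2639)/56111)) = 61336/(((16090*(1/21495) - 4255*1/2639)*(1/56111))) = 61336/(((3218/4299 - 4255/2639)*(1/56111))) = 61336/((-9799943/11345061*1/56111)) = 61336/(-9799943/636582717771) = 61336*(-636582717771/9799943) = -952327745785416/239023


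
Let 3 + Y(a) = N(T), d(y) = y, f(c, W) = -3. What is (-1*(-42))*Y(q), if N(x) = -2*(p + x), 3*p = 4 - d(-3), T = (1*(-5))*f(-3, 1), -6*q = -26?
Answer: -1582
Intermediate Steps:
q = 13/3 (q = -1/6*(-26) = 13/3 ≈ 4.3333)
T = 15 (T = (1*(-5))*(-3) = -5*(-3) = 15)
p = 7/3 (p = (4 - 1*(-3))/3 = (4 + 3)/3 = (1/3)*7 = 7/3 ≈ 2.3333)
N(x) = -14/3 - 2*x (N(x) = -2*(7/3 + x) = -14/3 - 2*x)
Y(a) = -113/3 (Y(a) = -3 + (-14/3 - 2*15) = -3 + (-14/3 - 30) = -3 - 104/3 = -113/3)
(-1*(-42))*Y(q) = -1*(-42)*(-113/3) = 42*(-113/3) = -1582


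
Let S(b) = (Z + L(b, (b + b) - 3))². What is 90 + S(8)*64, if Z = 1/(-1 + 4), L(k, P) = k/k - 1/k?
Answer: 1651/9 ≈ 183.44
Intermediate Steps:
L(k, P) = 1 - 1/k
Z = ⅓ (Z = 1/3 = ⅓ ≈ 0.33333)
S(b) = (⅓ + (-1 + b)/b)²
90 + S(8)*64 = 90 + ((⅑)*(-3 + 4*8)²/8²)*64 = 90 + ((⅑)*(1/64)*(-3 + 32)²)*64 = 90 + ((⅑)*(1/64)*29²)*64 = 90 + ((⅑)*(1/64)*841)*64 = 90 + (841/576)*64 = 90 + 841/9 = 1651/9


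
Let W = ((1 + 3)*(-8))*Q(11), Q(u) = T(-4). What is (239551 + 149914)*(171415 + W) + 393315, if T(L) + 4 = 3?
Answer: 66772999170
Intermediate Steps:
T(L) = -1 (T(L) = -4 + 3 = -1)
Q(u) = -1
W = 32 (W = ((1 + 3)*(-8))*(-1) = (4*(-8))*(-1) = -32*(-1) = 32)
(239551 + 149914)*(171415 + W) + 393315 = (239551 + 149914)*(171415 + 32) + 393315 = 389465*171447 + 393315 = 66772605855 + 393315 = 66772999170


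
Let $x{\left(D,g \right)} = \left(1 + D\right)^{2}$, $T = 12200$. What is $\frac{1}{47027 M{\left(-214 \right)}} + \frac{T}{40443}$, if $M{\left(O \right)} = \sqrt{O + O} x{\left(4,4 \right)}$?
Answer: $\frac{200}{663} - \frac{i \sqrt{107}}{251594450} \approx 0.30166 - 4.1114 \cdot 10^{-8} i$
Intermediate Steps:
$M{\left(O \right)} = 25 \sqrt{2} \sqrt{O}$ ($M{\left(O \right)} = \sqrt{O + O} \left(1 + 4\right)^{2} = \sqrt{2 O} 5^{2} = \sqrt{2} \sqrt{O} 25 = 25 \sqrt{2} \sqrt{O}$)
$\frac{1}{47027 M{\left(-214 \right)}} + \frac{T}{40443} = \frac{1}{47027 \cdot 25 \sqrt{2} \sqrt{-214}} + \frac{12200}{40443} = \frac{1}{47027 \cdot 25 \sqrt{2} i \sqrt{214}} + 12200 \cdot \frac{1}{40443} = \frac{1}{47027 \cdot 50 i \sqrt{107}} + \frac{200}{663} = \frac{\left(- \frac{1}{5350}\right) i \sqrt{107}}{47027} + \frac{200}{663} = - \frac{i \sqrt{107}}{251594450} + \frac{200}{663} = \frac{200}{663} - \frac{i \sqrt{107}}{251594450}$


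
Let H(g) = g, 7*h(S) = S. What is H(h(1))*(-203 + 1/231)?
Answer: -46892/1617 ≈ -28.999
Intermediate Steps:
h(S) = S/7
H(h(1))*(-203 + 1/231) = ((1/7)*1)*(-203 + 1/231) = (-203 + 1/231)/7 = (1/7)*(-46892/231) = -46892/1617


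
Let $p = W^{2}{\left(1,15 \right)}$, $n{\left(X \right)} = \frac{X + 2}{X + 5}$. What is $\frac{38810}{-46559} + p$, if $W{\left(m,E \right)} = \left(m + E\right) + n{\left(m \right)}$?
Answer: $\frac{50547511}{186236} \approx 271.42$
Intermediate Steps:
$n{\left(X \right)} = \frac{2 + X}{5 + X}$
$W{\left(m,E \right)} = E + m + \frac{2 + m}{5 + m}$ ($W{\left(m,E \right)} = \left(m + E\right) + \frac{2 + m}{5 + m} = \left(E + m\right) + \frac{2 + m}{5 + m} = E + m + \frac{2 + m}{5 + m}$)
$p = \frac{1089}{4}$ ($p = \left(\frac{2 + 1 + \left(5 + 1\right) \left(15 + 1\right)}{5 + 1}\right)^{2} = \left(\frac{2 + 1 + 6 \cdot 16}{6}\right)^{2} = \left(\frac{2 + 1 + 96}{6}\right)^{2} = \left(\frac{1}{6} \cdot 99\right)^{2} = \left(\frac{33}{2}\right)^{2} = \frac{1089}{4} \approx 272.25$)
$\frac{38810}{-46559} + p = \frac{38810}{-46559} + \frac{1089}{4} = 38810 \left(- \frac{1}{46559}\right) + \frac{1089}{4} = - \frac{38810}{46559} + \frac{1089}{4} = \frac{50547511}{186236}$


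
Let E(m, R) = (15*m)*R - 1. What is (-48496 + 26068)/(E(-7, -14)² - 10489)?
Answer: -623/59652 ≈ -0.010444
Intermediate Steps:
E(m, R) = -1 + 15*R*m (E(m, R) = 15*R*m - 1 = -1 + 15*R*m)
(-48496 + 26068)/(E(-7, -14)² - 10489) = (-48496 + 26068)/((-1 + 15*(-14)*(-7))² - 10489) = -22428/((-1 + 1470)² - 10489) = -22428/(1469² - 10489) = -22428/(2157961 - 10489) = -22428/2147472 = -22428*1/2147472 = -623/59652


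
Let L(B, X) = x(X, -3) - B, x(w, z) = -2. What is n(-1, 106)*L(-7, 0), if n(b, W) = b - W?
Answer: -535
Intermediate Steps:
L(B, X) = -2 - B
n(-1, 106)*L(-7, 0) = (-1 - 1*106)*(-2 - 1*(-7)) = (-1 - 106)*(-2 + 7) = -107*5 = -535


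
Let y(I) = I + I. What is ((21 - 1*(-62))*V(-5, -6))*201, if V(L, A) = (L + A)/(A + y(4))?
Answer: -183513/2 ≈ -91757.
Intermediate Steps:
y(I) = 2*I
V(L, A) = (A + L)/(8 + A) (V(L, A) = (L + A)/(A + 2*4) = (A + L)/(A + 8) = (A + L)/(8 + A))
((21 - 1*(-62))*V(-5, -6))*201 = ((21 - 1*(-62))*((-6 - 5)/(8 - 6)))*201 = ((21 + 62)*(-11/2))*201 = (83*((½)*(-11)))*201 = (83*(-11/2))*201 = -913/2*201 = -183513/2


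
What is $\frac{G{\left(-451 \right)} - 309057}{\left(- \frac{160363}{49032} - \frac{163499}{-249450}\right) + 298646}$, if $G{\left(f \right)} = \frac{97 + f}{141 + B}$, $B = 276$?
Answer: $- \frac{87572237057321400}{84621275226759917} \approx -1.0349$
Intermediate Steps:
$G{\left(f \right)} = \frac{97}{417} + \frac{f}{417}$ ($G{\left(f \right)} = \frac{97 + f}{141 + 276} = \frac{97 + f}{417} = \left(97 + f\right) \frac{1}{417} = \frac{97}{417} + \frac{f}{417}$)
$\frac{G{\left(-451 \right)} - 309057}{\left(- \frac{160363}{49032} - \frac{163499}{-249450}\right) + 298646} = \frac{\left(\frac{97}{417} + \frac{1}{417} \left(-451\right)\right) - 309057}{\left(- \frac{160363}{49032} - \frac{163499}{-249450}\right) + 298646} = \frac{\left(\frac{97}{417} - \frac{451}{417}\right) - 309057}{\left(\left(-160363\right) \frac{1}{49032} - - \frac{163499}{249450}\right) + 298646} = \frac{- \frac{118}{139} - 309057}{\left(- \frac{160363}{49032} + \frac{163499}{249450}\right) + 298646} = - \frac{42959041}{139 \left(- \frac{5330977897}{2038505400} + 298646\right)} = - \frac{42959041}{139 \cdot \frac{608786152710503}{2038505400}} = \left(- \frac{42959041}{139}\right) \frac{2038505400}{608786152710503} = - \frac{87572237057321400}{84621275226759917}$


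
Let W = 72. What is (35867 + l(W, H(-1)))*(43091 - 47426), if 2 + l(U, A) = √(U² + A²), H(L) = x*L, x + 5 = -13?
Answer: -155474775 - 78030*√17 ≈ -1.5580e+8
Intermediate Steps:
x = -18 (x = -5 - 13 = -18)
H(L) = -18*L
l(U, A) = -2 + √(A² + U²) (l(U, A) = -2 + √(U² + A²) = -2 + √(A² + U²))
(35867 + l(W, H(-1)))*(43091 - 47426) = (35867 + (-2 + √((-18*(-1))² + 72²)))*(43091 - 47426) = (35867 + (-2 + √(18² + 5184)))*(-4335) = (35867 + (-2 + √(324 + 5184)))*(-4335) = (35867 + (-2 + √5508))*(-4335) = (35867 + (-2 + 18*√17))*(-4335) = (35865 + 18*√17)*(-4335) = -155474775 - 78030*√17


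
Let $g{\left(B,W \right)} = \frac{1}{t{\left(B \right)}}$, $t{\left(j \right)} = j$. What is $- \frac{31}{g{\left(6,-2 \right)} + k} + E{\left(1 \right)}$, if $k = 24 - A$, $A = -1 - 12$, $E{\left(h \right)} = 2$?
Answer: $\frac{260}{223} \approx 1.1659$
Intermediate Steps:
$g{\left(B,W \right)} = \frac{1}{B}$
$A = -13$
$k = 37$ ($k = 24 - -13 = 24 + 13 = 37$)
$- \frac{31}{g{\left(6,-2 \right)} + k} + E{\left(1 \right)} = - \frac{31}{\frac{1}{6} + 37} + 2 = - \frac{31}{\frac{223}{6}} + 2 = \left(-31\right) \frac{6}{223} + 2 = - \frac{186}{223} + 2 = \frac{260}{223}$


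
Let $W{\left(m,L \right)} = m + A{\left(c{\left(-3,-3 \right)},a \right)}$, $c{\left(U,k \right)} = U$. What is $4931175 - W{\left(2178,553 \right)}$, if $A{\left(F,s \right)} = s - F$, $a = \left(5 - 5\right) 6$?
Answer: $4928994$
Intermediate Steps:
$a = 0$ ($a = 0 \cdot 6 = 0$)
$W{\left(m,L \right)} = 3 + m$ ($W{\left(m,L \right)} = m + \left(0 - -3\right) = m + \left(0 + 3\right) = m + 3 = 3 + m$)
$4931175 - W{\left(2178,553 \right)} = 4931175 - \left(3 + 2178\right) = 4931175 - 2181 = 4928994$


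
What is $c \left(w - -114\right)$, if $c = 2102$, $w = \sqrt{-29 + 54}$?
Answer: $250138$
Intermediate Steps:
$w = 5$ ($w = \sqrt{25} = 5$)
$c \left(w - -114\right) = 2102 \left(5 - -114\right) = 2102 \left(5 + 114\right) = 2102 \cdot 119 = 250138$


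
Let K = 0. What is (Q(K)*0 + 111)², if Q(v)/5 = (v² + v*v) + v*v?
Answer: 12321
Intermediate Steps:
Q(v) = 15*v² (Q(v) = 5*((v² + v*v) + v*v) = 5*((v² + v²) + v²) = 5*(2*v² + v²) = 5*(3*v²) = 15*v²)
(Q(K)*0 + 111)² = ((15*0²)*0 + 111)² = ((15*0)*0 + 111)² = (0*0 + 111)² = (0 + 111)² = 111² = 12321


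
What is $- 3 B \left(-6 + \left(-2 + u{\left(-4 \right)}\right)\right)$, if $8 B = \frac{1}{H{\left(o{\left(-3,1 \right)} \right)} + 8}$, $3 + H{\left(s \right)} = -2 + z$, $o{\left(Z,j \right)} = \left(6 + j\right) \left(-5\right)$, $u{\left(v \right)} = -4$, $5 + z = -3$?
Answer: $- \frac{9}{10} \approx -0.9$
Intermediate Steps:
$z = -8$ ($z = -5 - 3 = -8$)
$o{\left(Z,j \right)} = -30 - 5 j$
$H{\left(s \right)} = -13$ ($H{\left(s \right)} = -3 - 10 = -13$)
$B = - \frac{1}{40}$ ($B = \frac{1}{8 \left(-13 + 8\right)} = \frac{1}{8 \left(-5\right)} = \frac{1}{8} \left(- \frac{1}{5}\right) = - \frac{1}{40} \approx -0.025$)
$- 3 B \left(-6 + \left(-2 + u{\left(-4 \right)}\right)\right) = \left(-3\right) \left(- \frac{1}{40}\right) \left(-6 - 6\right) = \frac{3 \left(-6 - 6\right)}{40} = \frac{3}{40} \left(-12\right) = - \frac{9}{10}$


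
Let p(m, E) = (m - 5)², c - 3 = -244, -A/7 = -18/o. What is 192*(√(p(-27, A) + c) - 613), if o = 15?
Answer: -117696 + 576*√87 ≈ -1.1232e+5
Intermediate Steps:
A = 42/5 (A = -(-126)/15 = -7*(-6/5) = 42/5 ≈ 8.4000)
c = -241 (c = 3 - 244 = -241)
p(m, E) = (-5 + m)²
192*(√(p(-27, A) + c) - 613) = 192*(√((-5 - 27)² - 241) - 613) = 192*(√((-32)² - 241) - 613) = 192*(√(1024 - 241) - 613) = 192*(√783 - 613) = 192*(3*√87 - 613) = 192*(-613 + 3*√87) = -117696 + 576*√87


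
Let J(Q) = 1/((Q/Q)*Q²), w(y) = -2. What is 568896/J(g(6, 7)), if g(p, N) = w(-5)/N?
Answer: 2275584/49 ≈ 46441.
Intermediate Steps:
g(p, N) = -2/N
J(Q) = Q⁻² (J(Q) = 1/(1*Q²) = 1/(Q²) = Q⁻²)
568896/J(g(6, 7)) = 568896/((-2/7)⁻²) = 568896/(49/4) = 568896*(4/49) = 2275584/49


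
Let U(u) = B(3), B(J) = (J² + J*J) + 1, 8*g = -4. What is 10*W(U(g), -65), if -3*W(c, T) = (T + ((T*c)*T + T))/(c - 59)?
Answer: 26715/4 ≈ 6678.8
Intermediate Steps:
g = -½ (g = (⅛)*(-4) = -½ ≈ -0.50000)
B(J) = 1 + 2*J² (B(J) = (J² + J²) + 1 = 2*J² + 1 = 1 + 2*J²)
U(u) = 19 (U(u) = 1 + 2*3² = 1 + 2*9 = 1 + 18 = 19)
W(c, T) = -(2*T + c*T²)/(3*(-59 + c)) (W(c, T) = -(T + ((T*c)*T + T))/(3*(c - 59)) = -(T + (c*T² + T))/(3*(-59 + c)) = -(T + (T + c*T²))/(3*(-59 + c)) = -(2*T + c*T²)/(3*(-59 + c)))
10*W(U(g), -65) = 10*(-1*(-65)*(2 - 65*19)/(-177 + 3*19)) = 10*(-1*(-65)*(2 - 1235)/(-177 + 57)) = 10*(-1*(-65)*(-1233)/(-120)) = 10*(-1*(-65)*(-1/120)*(-1233)) = 10*(5343/8) = 26715/4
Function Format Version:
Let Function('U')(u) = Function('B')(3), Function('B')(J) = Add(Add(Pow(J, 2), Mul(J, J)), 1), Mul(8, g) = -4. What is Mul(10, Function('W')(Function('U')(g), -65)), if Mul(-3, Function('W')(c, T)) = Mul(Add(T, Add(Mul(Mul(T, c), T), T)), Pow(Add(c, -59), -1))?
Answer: Rational(26715, 4) ≈ 6678.8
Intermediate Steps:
g = Rational(-1, 2) (g = Mul(Rational(1, 8), -4) = Rational(-1, 2) ≈ -0.50000)
Function('B')(J) = Add(1, Mul(2, Pow(J, 2))) (Function('B')(J) = Add(Add(Pow(J, 2), Pow(J, 2)), 1) = Add(Mul(2, Pow(J, 2)), 1) = Add(1, Mul(2, Pow(J, 2))))
Function('U')(u) = 19 (Function('U')(u) = Add(1, Mul(2, Pow(3, 2))) = Add(1, Mul(2, 9)) = Add(1, 18) = 19)
Function('W')(c, T) = Mul(Rational(-1, 3), Pow(Add(-59, c), -1), Add(Mul(2, T), Mul(c, Pow(T, 2)))) (Function('W')(c, T) = Mul(Rational(-1, 3), Mul(Add(T, Add(Mul(Mul(T, c), T), T)), Pow(Add(c, -59), -1))) = Mul(Rational(-1, 3), Mul(Add(T, Add(Mul(c, Pow(T, 2)), T)), Pow(Add(-59, c), -1))) = Mul(Rational(-1, 3), Mul(Add(T, Add(T, Mul(c, Pow(T, 2)))), Pow(Add(-59, c), -1))) = Mul(Rational(-1, 3), Mul(Add(Mul(2, T), Mul(c, Pow(T, 2))), Pow(Add(-59, c), -1))) = Mul(Rational(-1, 3), Mul(Pow(Add(-59, c), -1), Add(Mul(2, T), Mul(c, Pow(T, 2))))) = Mul(Rational(-1, 3), Pow(Add(-59, c), -1), Add(Mul(2, T), Mul(c, Pow(T, 2)))))
Mul(10, Function('W')(Function('U')(g), -65)) = Mul(10, Mul(-1, -65, Pow(Add(-177, Mul(3, 19)), -1), Add(2, Mul(-65, 19)))) = Mul(10, Mul(-1, -65, Pow(Add(-177, 57), -1), Add(2, -1235))) = Mul(10, Mul(-1, -65, Pow(-120, -1), -1233)) = Mul(10, Mul(-1, -65, Rational(-1, 120), -1233)) = Mul(10, Rational(5343, 8)) = Rational(26715, 4)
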